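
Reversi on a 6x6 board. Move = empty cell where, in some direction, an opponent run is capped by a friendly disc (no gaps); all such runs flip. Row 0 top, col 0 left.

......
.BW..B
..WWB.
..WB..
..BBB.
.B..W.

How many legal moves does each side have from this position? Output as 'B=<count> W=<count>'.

-- B to move --
(0,1): no bracket -> illegal
(0,2): flips 3 -> legal
(0,3): no bracket -> illegal
(1,3): flips 2 -> legal
(1,4): no bracket -> illegal
(2,1): flips 3 -> legal
(3,1): flips 1 -> legal
(3,4): no bracket -> illegal
(4,1): no bracket -> illegal
(4,5): no bracket -> illegal
(5,3): no bracket -> illegal
(5,5): no bracket -> illegal
B mobility = 4
-- W to move --
(0,0): flips 1 -> legal
(0,1): no bracket -> illegal
(0,2): no bracket -> illegal
(0,4): no bracket -> illegal
(0,5): no bracket -> illegal
(1,0): flips 1 -> legal
(1,3): no bracket -> illegal
(1,4): no bracket -> illegal
(2,0): no bracket -> illegal
(2,1): no bracket -> illegal
(2,5): flips 1 -> legal
(3,1): no bracket -> illegal
(3,4): flips 2 -> legal
(3,5): no bracket -> illegal
(4,0): no bracket -> illegal
(4,1): no bracket -> illegal
(4,5): no bracket -> illegal
(5,0): no bracket -> illegal
(5,2): flips 1 -> legal
(5,3): flips 2 -> legal
(5,5): flips 2 -> legal
W mobility = 7

Answer: B=4 W=7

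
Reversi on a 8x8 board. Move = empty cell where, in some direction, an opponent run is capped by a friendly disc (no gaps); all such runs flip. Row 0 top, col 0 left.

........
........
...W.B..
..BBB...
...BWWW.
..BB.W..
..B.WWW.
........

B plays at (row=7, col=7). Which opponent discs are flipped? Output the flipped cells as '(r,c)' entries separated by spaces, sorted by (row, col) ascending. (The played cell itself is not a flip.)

Dir NW: opp run (6,6) (5,5) (4,4) capped by B -> flip
Dir N: first cell '.' (not opp) -> no flip
Dir NE: edge -> no flip
Dir W: first cell '.' (not opp) -> no flip
Dir E: edge -> no flip
Dir SW: edge -> no flip
Dir S: edge -> no flip
Dir SE: edge -> no flip

Answer: (4,4) (5,5) (6,6)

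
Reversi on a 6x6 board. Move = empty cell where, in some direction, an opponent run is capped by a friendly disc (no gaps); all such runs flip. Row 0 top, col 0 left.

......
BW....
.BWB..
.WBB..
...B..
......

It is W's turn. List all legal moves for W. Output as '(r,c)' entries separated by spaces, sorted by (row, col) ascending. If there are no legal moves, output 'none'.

(0,0): no bracket -> illegal
(0,1): no bracket -> illegal
(1,2): no bracket -> illegal
(1,3): no bracket -> illegal
(1,4): no bracket -> illegal
(2,0): flips 1 -> legal
(2,4): flips 1 -> legal
(3,0): no bracket -> illegal
(3,4): flips 2 -> legal
(4,1): no bracket -> illegal
(4,2): flips 1 -> legal
(4,4): flips 1 -> legal
(5,2): no bracket -> illegal
(5,3): no bracket -> illegal
(5,4): no bracket -> illegal

Answer: (2,0) (2,4) (3,4) (4,2) (4,4)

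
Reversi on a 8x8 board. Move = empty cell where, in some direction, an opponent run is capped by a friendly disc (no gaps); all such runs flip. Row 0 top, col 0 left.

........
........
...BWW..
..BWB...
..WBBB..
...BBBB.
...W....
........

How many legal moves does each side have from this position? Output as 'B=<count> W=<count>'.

Answer: B=9 W=9

Derivation:
-- B to move --
(1,3): no bracket -> illegal
(1,4): flips 1 -> legal
(1,5): no bracket -> illegal
(1,6): flips 1 -> legal
(2,2): flips 1 -> legal
(2,6): flips 2 -> legal
(3,1): flips 1 -> legal
(3,5): no bracket -> illegal
(3,6): no bracket -> illegal
(4,1): flips 1 -> legal
(5,1): no bracket -> illegal
(5,2): flips 1 -> legal
(6,2): no bracket -> illegal
(6,4): no bracket -> illegal
(7,2): flips 1 -> legal
(7,3): flips 1 -> legal
(7,4): no bracket -> illegal
B mobility = 9
-- W to move --
(1,2): no bracket -> illegal
(1,3): flips 1 -> legal
(1,4): no bracket -> illegal
(2,1): no bracket -> illegal
(2,2): flips 2 -> legal
(3,1): flips 1 -> legal
(3,5): flips 1 -> legal
(3,6): flips 2 -> legal
(4,1): no bracket -> illegal
(4,6): flips 3 -> legal
(4,7): no bracket -> illegal
(5,2): flips 2 -> legal
(5,7): no bracket -> illegal
(6,2): no bracket -> illegal
(6,4): flips 4 -> legal
(6,5): no bracket -> illegal
(6,6): flips 2 -> legal
(6,7): no bracket -> illegal
W mobility = 9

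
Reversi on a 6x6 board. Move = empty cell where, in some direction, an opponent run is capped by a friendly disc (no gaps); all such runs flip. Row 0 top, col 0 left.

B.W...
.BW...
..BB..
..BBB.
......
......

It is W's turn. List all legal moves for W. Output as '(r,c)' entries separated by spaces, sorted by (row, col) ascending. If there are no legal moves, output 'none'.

(0,1): no bracket -> illegal
(1,0): flips 1 -> legal
(1,3): no bracket -> illegal
(1,4): no bracket -> illegal
(2,0): flips 1 -> legal
(2,1): no bracket -> illegal
(2,4): no bracket -> illegal
(2,5): no bracket -> illegal
(3,1): no bracket -> illegal
(3,5): no bracket -> illegal
(4,1): no bracket -> illegal
(4,2): flips 2 -> legal
(4,3): no bracket -> illegal
(4,4): no bracket -> illegal
(4,5): flips 2 -> legal

Answer: (1,0) (2,0) (4,2) (4,5)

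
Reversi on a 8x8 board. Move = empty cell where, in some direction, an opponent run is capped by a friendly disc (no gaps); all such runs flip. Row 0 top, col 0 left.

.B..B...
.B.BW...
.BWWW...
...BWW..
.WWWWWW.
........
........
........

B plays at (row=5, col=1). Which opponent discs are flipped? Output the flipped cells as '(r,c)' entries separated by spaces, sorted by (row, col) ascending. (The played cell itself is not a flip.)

Answer: (4,2)

Derivation:
Dir NW: first cell '.' (not opp) -> no flip
Dir N: opp run (4,1), next='.' -> no flip
Dir NE: opp run (4,2) capped by B -> flip
Dir W: first cell '.' (not opp) -> no flip
Dir E: first cell '.' (not opp) -> no flip
Dir SW: first cell '.' (not opp) -> no flip
Dir S: first cell '.' (not opp) -> no flip
Dir SE: first cell '.' (not opp) -> no flip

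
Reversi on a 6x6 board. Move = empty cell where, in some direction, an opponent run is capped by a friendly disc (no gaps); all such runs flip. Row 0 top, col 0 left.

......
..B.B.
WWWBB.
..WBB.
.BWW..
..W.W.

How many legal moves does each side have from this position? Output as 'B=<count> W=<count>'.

Answer: B=6 W=11

Derivation:
-- B to move --
(1,0): no bracket -> illegal
(1,1): flips 1 -> legal
(1,3): no bracket -> illegal
(3,0): flips 1 -> legal
(3,1): flips 1 -> legal
(4,4): flips 2 -> legal
(4,5): no bracket -> illegal
(5,1): flips 1 -> legal
(5,3): flips 1 -> legal
(5,5): no bracket -> illegal
B mobility = 6
-- W to move --
(0,1): no bracket -> illegal
(0,2): flips 1 -> legal
(0,3): flips 1 -> legal
(0,4): no bracket -> illegal
(0,5): flips 2 -> legal
(1,1): no bracket -> illegal
(1,3): flips 2 -> legal
(1,5): flips 2 -> legal
(2,5): flips 3 -> legal
(3,0): flips 1 -> legal
(3,1): no bracket -> illegal
(3,5): flips 2 -> legal
(4,0): flips 1 -> legal
(4,4): flips 1 -> legal
(4,5): no bracket -> illegal
(5,0): flips 1 -> legal
(5,1): no bracket -> illegal
W mobility = 11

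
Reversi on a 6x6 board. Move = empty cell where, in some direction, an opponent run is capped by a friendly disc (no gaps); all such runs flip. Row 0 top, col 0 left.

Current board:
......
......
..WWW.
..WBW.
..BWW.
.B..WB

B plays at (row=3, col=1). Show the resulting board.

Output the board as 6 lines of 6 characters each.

Answer: ......
......
..WWW.
.BBBW.
..BWW.
.B..WB

Derivation:
Place B at (3,1); scan 8 dirs for brackets.
Dir NW: first cell '.' (not opp) -> no flip
Dir N: first cell '.' (not opp) -> no flip
Dir NE: opp run (2,2), next='.' -> no flip
Dir W: first cell '.' (not opp) -> no flip
Dir E: opp run (3,2) capped by B -> flip
Dir SW: first cell '.' (not opp) -> no flip
Dir S: first cell '.' (not opp) -> no flip
Dir SE: first cell 'B' (not opp) -> no flip
All flips: (3,2)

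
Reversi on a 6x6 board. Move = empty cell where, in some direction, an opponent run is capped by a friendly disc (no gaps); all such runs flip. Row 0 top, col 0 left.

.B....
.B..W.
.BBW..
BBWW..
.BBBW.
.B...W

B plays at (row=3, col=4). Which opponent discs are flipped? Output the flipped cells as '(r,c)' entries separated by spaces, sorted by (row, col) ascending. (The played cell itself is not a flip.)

Dir NW: opp run (2,3), next='.' -> no flip
Dir N: first cell '.' (not opp) -> no flip
Dir NE: first cell '.' (not opp) -> no flip
Dir W: opp run (3,3) (3,2) capped by B -> flip
Dir E: first cell '.' (not opp) -> no flip
Dir SW: first cell 'B' (not opp) -> no flip
Dir S: opp run (4,4), next='.' -> no flip
Dir SE: first cell '.' (not opp) -> no flip

Answer: (3,2) (3,3)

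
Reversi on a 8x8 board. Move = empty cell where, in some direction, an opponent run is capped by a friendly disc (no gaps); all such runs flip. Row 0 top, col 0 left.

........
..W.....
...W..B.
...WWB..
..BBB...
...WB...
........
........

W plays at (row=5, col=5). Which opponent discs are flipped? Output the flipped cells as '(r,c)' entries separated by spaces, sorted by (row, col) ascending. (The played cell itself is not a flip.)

Dir NW: opp run (4,4) capped by W -> flip
Dir N: first cell '.' (not opp) -> no flip
Dir NE: first cell '.' (not opp) -> no flip
Dir W: opp run (5,4) capped by W -> flip
Dir E: first cell '.' (not opp) -> no flip
Dir SW: first cell '.' (not opp) -> no flip
Dir S: first cell '.' (not opp) -> no flip
Dir SE: first cell '.' (not opp) -> no flip

Answer: (4,4) (5,4)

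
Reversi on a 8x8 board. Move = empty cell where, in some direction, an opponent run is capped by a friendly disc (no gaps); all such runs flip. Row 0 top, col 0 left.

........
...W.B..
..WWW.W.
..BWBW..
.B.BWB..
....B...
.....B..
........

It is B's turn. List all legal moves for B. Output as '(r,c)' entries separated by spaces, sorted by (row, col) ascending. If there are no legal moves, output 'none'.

Answer: (0,3) (1,2) (1,4) (2,5) (3,6) (3,7) (4,2)

Derivation:
(0,2): no bracket -> illegal
(0,3): flips 3 -> legal
(0,4): no bracket -> illegal
(1,1): no bracket -> illegal
(1,2): flips 2 -> legal
(1,4): flips 2 -> legal
(1,6): no bracket -> illegal
(1,7): no bracket -> illegal
(2,1): no bracket -> illegal
(2,5): flips 1 -> legal
(2,7): no bracket -> illegal
(3,1): no bracket -> illegal
(3,6): flips 1 -> legal
(3,7): flips 1 -> legal
(4,2): flips 2 -> legal
(4,6): no bracket -> illegal
(5,3): no bracket -> illegal
(5,5): no bracket -> illegal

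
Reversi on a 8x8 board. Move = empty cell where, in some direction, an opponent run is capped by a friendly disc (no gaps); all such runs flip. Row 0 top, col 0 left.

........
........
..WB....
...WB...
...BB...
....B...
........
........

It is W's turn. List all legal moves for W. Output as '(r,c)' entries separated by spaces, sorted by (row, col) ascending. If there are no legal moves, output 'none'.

(1,2): no bracket -> illegal
(1,3): flips 1 -> legal
(1,4): no bracket -> illegal
(2,4): flips 1 -> legal
(2,5): no bracket -> illegal
(3,2): no bracket -> illegal
(3,5): flips 1 -> legal
(4,2): no bracket -> illegal
(4,5): no bracket -> illegal
(5,2): no bracket -> illegal
(5,3): flips 1 -> legal
(5,5): flips 1 -> legal
(6,3): no bracket -> illegal
(6,4): no bracket -> illegal
(6,5): no bracket -> illegal

Answer: (1,3) (2,4) (3,5) (5,3) (5,5)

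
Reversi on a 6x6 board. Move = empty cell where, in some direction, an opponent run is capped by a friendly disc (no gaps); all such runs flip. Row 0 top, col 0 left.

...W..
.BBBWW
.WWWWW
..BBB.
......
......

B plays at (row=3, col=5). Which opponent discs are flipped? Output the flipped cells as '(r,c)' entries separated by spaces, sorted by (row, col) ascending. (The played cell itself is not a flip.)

Answer: (2,4)

Derivation:
Dir NW: opp run (2,4) capped by B -> flip
Dir N: opp run (2,5) (1,5), next='.' -> no flip
Dir NE: edge -> no flip
Dir W: first cell 'B' (not opp) -> no flip
Dir E: edge -> no flip
Dir SW: first cell '.' (not opp) -> no flip
Dir S: first cell '.' (not opp) -> no flip
Dir SE: edge -> no flip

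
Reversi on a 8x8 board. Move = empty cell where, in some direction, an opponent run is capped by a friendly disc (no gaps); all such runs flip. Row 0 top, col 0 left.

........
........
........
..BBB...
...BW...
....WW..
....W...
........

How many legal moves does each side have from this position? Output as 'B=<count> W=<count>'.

-- B to move --
(3,5): no bracket -> illegal
(4,5): flips 1 -> legal
(4,6): no bracket -> illegal
(5,3): no bracket -> illegal
(5,6): no bracket -> illegal
(6,3): no bracket -> illegal
(6,5): flips 1 -> legal
(6,6): flips 2 -> legal
(7,3): no bracket -> illegal
(7,4): flips 3 -> legal
(7,5): no bracket -> illegal
B mobility = 4
-- W to move --
(2,1): flips 2 -> legal
(2,2): flips 1 -> legal
(2,3): no bracket -> illegal
(2,4): flips 1 -> legal
(2,5): no bracket -> illegal
(3,1): no bracket -> illegal
(3,5): no bracket -> illegal
(4,1): no bracket -> illegal
(4,2): flips 1 -> legal
(4,5): no bracket -> illegal
(5,2): no bracket -> illegal
(5,3): no bracket -> illegal
W mobility = 4

Answer: B=4 W=4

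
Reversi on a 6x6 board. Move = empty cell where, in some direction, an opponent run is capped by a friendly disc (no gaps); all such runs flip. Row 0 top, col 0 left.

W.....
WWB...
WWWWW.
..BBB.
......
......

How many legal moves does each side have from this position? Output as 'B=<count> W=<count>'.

-- B to move --
(0,1): no bracket -> illegal
(0,2): no bracket -> illegal
(1,3): flips 1 -> legal
(1,4): flips 2 -> legal
(1,5): flips 1 -> legal
(2,5): no bracket -> illegal
(3,0): flips 1 -> legal
(3,1): no bracket -> illegal
(3,5): no bracket -> illegal
B mobility = 4
-- W to move --
(0,1): flips 1 -> legal
(0,2): flips 1 -> legal
(0,3): flips 1 -> legal
(1,3): flips 1 -> legal
(2,5): no bracket -> illegal
(3,1): no bracket -> illegal
(3,5): no bracket -> illegal
(4,1): flips 1 -> legal
(4,2): flips 2 -> legal
(4,3): flips 2 -> legal
(4,4): flips 2 -> legal
(4,5): flips 1 -> legal
W mobility = 9

Answer: B=4 W=9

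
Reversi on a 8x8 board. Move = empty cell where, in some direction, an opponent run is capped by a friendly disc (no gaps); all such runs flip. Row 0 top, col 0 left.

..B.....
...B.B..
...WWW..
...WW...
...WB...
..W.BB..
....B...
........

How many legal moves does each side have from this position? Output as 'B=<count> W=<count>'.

Answer: B=6 W=7

Derivation:
-- B to move --
(1,2): no bracket -> illegal
(1,4): flips 2 -> legal
(1,6): no bracket -> illegal
(2,2): flips 1 -> legal
(2,6): no bracket -> illegal
(3,2): flips 1 -> legal
(3,5): flips 2 -> legal
(3,6): no bracket -> illegal
(4,1): no bracket -> illegal
(4,2): flips 3 -> legal
(4,5): no bracket -> illegal
(5,1): no bracket -> illegal
(5,3): flips 3 -> legal
(6,1): no bracket -> illegal
(6,2): no bracket -> illegal
(6,3): no bracket -> illegal
B mobility = 6
-- W to move --
(0,1): no bracket -> illegal
(0,3): flips 1 -> legal
(0,4): no bracket -> illegal
(0,5): flips 1 -> legal
(0,6): flips 1 -> legal
(1,1): no bracket -> illegal
(1,2): no bracket -> illegal
(1,4): no bracket -> illegal
(1,6): no bracket -> illegal
(2,2): no bracket -> illegal
(2,6): no bracket -> illegal
(3,5): no bracket -> illegal
(4,5): flips 1 -> legal
(4,6): no bracket -> illegal
(5,3): no bracket -> illegal
(5,6): no bracket -> illegal
(6,3): no bracket -> illegal
(6,5): flips 1 -> legal
(6,6): flips 2 -> legal
(7,3): no bracket -> illegal
(7,4): flips 3 -> legal
(7,5): no bracket -> illegal
W mobility = 7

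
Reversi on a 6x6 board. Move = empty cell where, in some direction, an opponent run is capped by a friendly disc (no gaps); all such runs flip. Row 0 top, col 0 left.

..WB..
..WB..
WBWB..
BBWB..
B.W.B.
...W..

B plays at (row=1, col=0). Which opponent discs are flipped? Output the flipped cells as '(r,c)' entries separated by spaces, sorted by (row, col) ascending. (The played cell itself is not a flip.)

Answer: (2,0)

Derivation:
Dir NW: edge -> no flip
Dir N: first cell '.' (not opp) -> no flip
Dir NE: first cell '.' (not opp) -> no flip
Dir W: edge -> no flip
Dir E: first cell '.' (not opp) -> no flip
Dir SW: edge -> no flip
Dir S: opp run (2,0) capped by B -> flip
Dir SE: first cell 'B' (not opp) -> no flip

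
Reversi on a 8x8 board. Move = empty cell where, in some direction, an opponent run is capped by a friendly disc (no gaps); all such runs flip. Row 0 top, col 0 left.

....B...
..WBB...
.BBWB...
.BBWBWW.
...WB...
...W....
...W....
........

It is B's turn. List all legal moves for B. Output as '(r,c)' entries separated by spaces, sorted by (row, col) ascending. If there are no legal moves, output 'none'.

Answer: (0,1) (0,2) (0,3) (1,1) (2,6) (3,7) (4,2) (4,6) (5,2) (5,4) (6,2) (7,3)

Derivation:
(0,1): flips 2 -> legal
(0,2): flips 1 -> legal
(0,3): flips 1 -> legal
(1,1): flips 1 -> legal
(2,5): no bracket -> illegal
(2,6): flips 1 -> legal
(2,7): no bracket -> illegal
(3,7): flips 2 -> legal
(4,2): flips 2 -> legal
(4,5): no bracket -> illegal
(4,6): flips 1 -> legal
(4,7): no bracket -> illegal
(5,2): flips 1 -> legal
(5,4): flips 1 -> legal
(6,2): flips 1 -> legal
(6,4): no bracket -> illegal
(7,2): no bracket -> illegal
(7,3): flips 5 -> legal
(7,4): no bracket -> illegal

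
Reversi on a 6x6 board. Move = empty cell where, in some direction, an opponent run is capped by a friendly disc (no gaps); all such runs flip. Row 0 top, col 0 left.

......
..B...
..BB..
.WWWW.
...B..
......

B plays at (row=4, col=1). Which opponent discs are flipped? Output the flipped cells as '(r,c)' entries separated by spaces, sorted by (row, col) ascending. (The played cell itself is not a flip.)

Answer: (3,2)

Derivation:
Dir NW: first cell '.' (not opp) -> no flip
Dir N: opp run (3,1), next='.' -> no flip
Dir NE: opp run (3,2) capped by B -> flip
Dir W: first cell '.' (not opp) -> no flip
Dir E: first cell '.' (not opp) -> no flip
Dir SW: first cell '.' (not opp) -> no flip
Dir S: first cell '.' (not opp) -> no flip
Dir SE: first cell '.' (not opp) -> no flip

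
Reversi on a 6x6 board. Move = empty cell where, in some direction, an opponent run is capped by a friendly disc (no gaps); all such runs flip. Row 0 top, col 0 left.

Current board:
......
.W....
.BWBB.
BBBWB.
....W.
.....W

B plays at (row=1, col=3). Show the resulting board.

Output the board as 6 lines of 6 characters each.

Place B at (1,3); scan 8 dirs for brackets.
Dir NW: first cell '.' (not opp) -> no flip
Dir N: first cell '.' (not opp) -> no flip
Dir NE: first cell '.' (not opp) -> no flip
Dir W: first cell '.' (not opp) -> no flip
Dir E: first cell '.' (not opp) -> no flip
Dir SW: opp run (2,2) capped by B -> flip
Dir S: first cell 'B' (not opp) -> no flip
Dir SE: first cell 'B' (not opp) -> no flip
All flips: (2,2)

Answer: ......
.W.B..
.BBBB.
BBBWB.
....W.
.....W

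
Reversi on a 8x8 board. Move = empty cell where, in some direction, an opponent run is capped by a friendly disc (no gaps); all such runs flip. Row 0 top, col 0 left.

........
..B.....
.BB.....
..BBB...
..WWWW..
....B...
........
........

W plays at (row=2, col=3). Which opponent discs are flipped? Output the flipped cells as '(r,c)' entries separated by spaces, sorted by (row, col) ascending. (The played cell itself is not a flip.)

Dir NW: opp run (1,2), next='.' -> no flip
Dir N: first cell '.' (not opp) -> no flip
Dir NE: first cell '.' (not opp) -> no flip
Dir W: opp run (2,2) (2,1), next='.' -> no flip
Dir E: first cell '.' (not opp) -> no flip
Dir SW: opp run (3,2), next='.' -> no flip
Dir S: opp run (3,3) capped by W -> flip
Dir SE: opp run (3,4) capped by W -> flip

Answer: (3,3) (3,4)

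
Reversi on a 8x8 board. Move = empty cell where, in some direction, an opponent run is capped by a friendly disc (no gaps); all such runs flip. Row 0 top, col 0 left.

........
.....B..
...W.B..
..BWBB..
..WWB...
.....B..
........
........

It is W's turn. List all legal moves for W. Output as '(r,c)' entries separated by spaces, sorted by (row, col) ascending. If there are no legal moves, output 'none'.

(0,4): no bracket -> illegal
(0,5): no bracket -> illegal
(0,6): no bracket -> illegal
(1,4): no bracket -> illegal
(1,6): flips 2 -> legal
(2,1): flips 1 -> legal
(2,2): flips 1 -> legal
(2,4): no bracket -> illegal
(2,6): no bracket -> illegal
(3,1): flips 1 -> legal
(3,6): flips 2 -> legal
(4,1): flips 1 -> legal
(4,5): flips 2 -> legal
(4,6): no bracket -> illegal
(5,3): no bracket -> illegal
(5,4): no bracket -> illegal
(5,6): no bracket -> illegal
(6,4): no bracket -> illegal
(6,5): no bracket -> illegal
(6,6): flips 2 -> legal

Answer: (1,6) (2,1) (2,2) (3,1) (3,6) (4,1) (4,5) (6,6)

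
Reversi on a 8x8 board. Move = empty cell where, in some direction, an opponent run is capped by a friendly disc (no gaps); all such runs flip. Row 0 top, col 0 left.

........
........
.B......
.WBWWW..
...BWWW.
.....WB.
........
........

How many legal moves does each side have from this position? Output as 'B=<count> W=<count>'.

Answer: B=7 W=7

Derivation:
-- B to move --
(2,0): no bracket -> illegal
(2,2): no bracket -> illegal
(2,3): flips 3 -> legal
(2,4): no bracket -> illegal
(2,5): flips 1 -> legal
(2,6): no bracket -> illegal
(3,0): flips 1 -> legal
(3,6): flips 4 -> legal
(3,7): no bracket -> illegal
(4,0): no bracket -> illegal
(4,1): flips 1 -> legal
(4,2): no bracket -> illegal
(4,7): flips 3 -> legal
(5,3): no bracket -> illegal
(5,4): flips 1 -> legal
(5,7): no bracket -> illegal
(6,4): no bracket -> illegal
(6,5): no bracket -> illegal
(6,6): no bracket -> illegal
B mobility = 7
-- W to move --
(1,0): no bracket -> illegal
(1,1): flips 1 -> legal
(1,2): no bracket -> illegal
(2,0): no bracket -> illegal
(2,2): no bracket -> illegal
(2,3): no bracket -> illegal
(3,0): no bracket -> illegal
(4,1): no bracket -> illegal
(4,2): flips 1 -> legal
(4,7): no bracket -> illegal
(5,2): flips 1 -> legal
(5,3): flips 1 -> legal
(5,4): no bracket -> illegal
(5,7): flips 1 -> legal
(6,5): no bracket -> illegal
(6,6): flips 1 -> legal
(6,7): flips 1 -> legal
W mobility = 7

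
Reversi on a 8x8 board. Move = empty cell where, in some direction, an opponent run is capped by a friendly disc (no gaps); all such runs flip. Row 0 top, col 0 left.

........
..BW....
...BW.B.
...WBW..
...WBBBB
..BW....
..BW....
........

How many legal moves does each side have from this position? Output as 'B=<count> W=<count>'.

-- B to move --
(0,2): flips 3 -> legal
(0,3): flips 1 -> legal
(0,4): no bracket -> illegal
(1,4): flips 2 -> legal
(1,5): no bracket -> illegal
(2,2): flips 1 -> legal
(2,5): flips 2 -> legal
(3,2): flips 1 -> legal
(3,6): flips 1 -> legal
(4,2): flips 1 -> legal
(5,4): flips 1 -> legal
(6,4): flips 1 -> legal
(7,2): no bracket -> illegal
(7,3): flips 4 -> legal
(7,4): flips 1 -> legal
B mobility = 12
-- W to move --
(0,1): no bracket -> illegal
(0,2): no bracket -> illegal
(0,3): no bracket -> illegal
(1,1): flips 1 -> legal
(1,4): no bracket -> illegal
(1,5): no bracket -> illegal
(1,6): no bracket -> illegal
(1,7): flips 1 -> legal
(2,1): no bracket -> illegal
(2,2): flips 1 -> legal
(2,5): flips 1 -> legal
(2,7): no bracket -> illegal
(3,2): no bracket -> illegal
(3,6): no bracket -> illegal
(3,7): no bracket -> illegal
(4,1): flips 1 -> legal
(4,2): no bracket -> illegal
(5,1): flips 1 -> legal
(5,4): flips 2 -> legal
(5,5): flips 2 -> legal
(5,6): no bracket -> illegal
(5,7): flips 1 -> legal
(6,1): flips 2 -> legal
(7,1): flips 1 -> legal
(7,2): no bracket -> illegal
(7,3): no bracket -> illegal
W mobility = 11

Answer: B=12 W=11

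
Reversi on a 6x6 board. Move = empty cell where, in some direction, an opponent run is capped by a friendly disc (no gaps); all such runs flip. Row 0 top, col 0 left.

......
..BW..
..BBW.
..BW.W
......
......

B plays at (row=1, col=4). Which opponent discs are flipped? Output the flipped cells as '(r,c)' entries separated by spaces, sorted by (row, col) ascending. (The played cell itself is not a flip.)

Dir NW: first cell '.' (not opp) -> no flip
Dir N: first cell '.' (not opp) -> no flip
Dir NE: first cell '.' (not opp) -> no flip
Dir W: opp run (1,3) capped by B -> flip
Dir E: first cell '.' (not opp) -> no flip
Dir SW: first cell 'B' (not opp) -> no flip
Dir S: opp run (2,4), next='.' -> no flip
Dir SE: first cell '.' (not opp) -> no flip

Answer: (1,3)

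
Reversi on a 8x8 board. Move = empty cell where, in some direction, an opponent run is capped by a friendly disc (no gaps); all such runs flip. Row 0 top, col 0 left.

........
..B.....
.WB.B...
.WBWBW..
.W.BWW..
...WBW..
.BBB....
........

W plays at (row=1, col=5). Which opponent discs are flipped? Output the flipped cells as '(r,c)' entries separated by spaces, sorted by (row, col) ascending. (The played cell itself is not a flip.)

Answer: (2,4)

Derivation:
Dir NW: first cell '.' (not opp) -> no flip
Dir N: first cell '.' (not opp) -> no flip
Dir NE: first cell '.' (not opp) -> no flip
Dir W: first cell '.' (not opp) -> no flip
Dir E: first cell '.' (not opp) -> no flip
Dir SW: opp run (2,4) capped by W -> flip
Dir S: first cell '.' (not opp) -> no flip
Dir SE: first cell '.' (not opp) -> no flip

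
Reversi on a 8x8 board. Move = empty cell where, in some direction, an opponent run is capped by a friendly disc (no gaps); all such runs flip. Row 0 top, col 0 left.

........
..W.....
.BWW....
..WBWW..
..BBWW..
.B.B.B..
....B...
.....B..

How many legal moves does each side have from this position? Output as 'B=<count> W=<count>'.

Answer: B=10 W=10

Derivation:
-- B to move --
(0,1): no bracket -> illegal
(0,2): flips 3 -> legal
(0,3): flips 1 -> legal
(1,1): flips 1 -> legal
(1,3): flips 1 -> legal
(1,4): no bracket -> illegal
(2,4): flips 2 -> legal
(2,5): flips 3 -> legal
(2,6): flips 2 -> legal
(3,1): flips 1 -> legal
(3,6): flips 2 -> legal
(4,1): no bracket -> illegal
(4,6): flips 2 -> legal
(5,4): no bracket -> illegal
(5,6): no bracket -> illegal
B mobility = 10
-- W to move --
(1,0): flips 1 -> legal
(1,1): no bracket -> illegal
(2,0): flips 1 -> legal
(2,4): no bracket -> illegal
(3,0): flips 1 -> legal
(3,1): no bracket -> illegal
(4,0): no bracket -> illegal
(4,1): flips 2 -> legal
(4,6): no bracket -> illegal
(5,0): no bracket -> illegal
(5,2): flips 2 -> legal
(5,4): flips 1 -> legal
(5,6): no bracket -> illegal
(6,0): no bracket -> illegal
(6,1): no bracket -> illegal
(6,2): flips 1 -> legal
(6,3): flips 3 -> legal
(6,5): flips 1 -> legal
(6,6): flips 1 -> legal
(7,3): no bracket -> illegal
(7,4): no bracket -> illegal
(7,6): no bracket -> illegal
W mobility = 10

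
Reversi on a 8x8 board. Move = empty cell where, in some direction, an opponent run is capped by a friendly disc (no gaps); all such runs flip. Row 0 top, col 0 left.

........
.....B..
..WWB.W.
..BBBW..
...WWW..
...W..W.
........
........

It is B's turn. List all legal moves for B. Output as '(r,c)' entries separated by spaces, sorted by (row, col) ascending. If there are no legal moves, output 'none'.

Answer: (1,1) (1,2) (1,3) (1,4) (2,1) (3,6) (3,7) (4,6) (5,2) (5,4) (5,5) (6,3) (6,7)

Derivation:
(1,1): flips 1 -> legal
(1,2): flips 2 -> legal
(1,3): flips 1 -> legal
(1,4): flips 1 -> legal
(1,6): no bracket -> illegal
(1,7): no bracket -> illegal
(2,1): flips 2 -> legal
(2,5): no bracket -> illegal
(2,7): no bracket -> illegal
(3,1): no bracket -> illegal
(3,6): flips 1 -> legal
(3,7): flips 1 -> legal
(4,2): no bracket -> illegal
(4,6): flips 1 -> legal
(4,7): no bracket -> illegal
(5,2): flips 1 -> legal
(5,4): flips 2 -> legal
(5,5): flips 1 -> legal
(5,7): no bracket -> illegal
(6,2): no bracket -> illegal
(6,3): flips 2 -> legal
(6,4): no bracket -> illegal
(6,5): no bracket -> illegal
(6,6): no bracket -> illegal
(6,7): flips 2 -> legal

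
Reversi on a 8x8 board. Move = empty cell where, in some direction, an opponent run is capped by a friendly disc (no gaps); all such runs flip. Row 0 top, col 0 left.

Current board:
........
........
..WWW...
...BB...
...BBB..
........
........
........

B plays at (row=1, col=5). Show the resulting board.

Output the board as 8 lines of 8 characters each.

Answer: ........
.....B..
..WWB...
...BB...
...BBB..
........
........
........

Derivation:
Place B at (1,5); scan 8 dirs for brackets.
Dir NW: first cell '.' (not opp) -> no flip
Dir N: first cell '.' (not opp) -> no flip
Dir NE: first cell '.' (not opp) -> no flip
Dir W: first cell '.' (not opp) -> no flip
Dir E: first cell '.' (not opp) -> no flip
Dir SW: opp run (2,4) capped by B -> flip
Dir S: first cell '.' (not opp) -> no flip
Dir SE: first cell '.' (not opp) -> no flip
All flips: (2,4)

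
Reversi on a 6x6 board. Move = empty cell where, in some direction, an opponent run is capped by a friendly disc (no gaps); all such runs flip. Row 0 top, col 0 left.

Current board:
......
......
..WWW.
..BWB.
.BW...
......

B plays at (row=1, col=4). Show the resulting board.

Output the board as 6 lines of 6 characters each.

Answer: ......
....B.
..WBB.
..BWB.
.BW...
......

Derivation:
Place B at (1,4); scan 8 dirs for brackets.
Dir NW: first cell '.' (not opp) -> no flip
Dir N: first cell '.' (not opp) -> no flip
Dir NE: first cell '.' (not opp) -> no flip
Dir W: first cell '.' (not opp) -> no flip
Dir E: first cell '.' (not opp) -> no flip
Dir SW: opp run (2,3) capped by B -> flip
Dir S: opp run (2,4) capped by B -> flip
Dir SE: first cell '.' (not opp) -> no flip
All flips: (2,3) (2,4)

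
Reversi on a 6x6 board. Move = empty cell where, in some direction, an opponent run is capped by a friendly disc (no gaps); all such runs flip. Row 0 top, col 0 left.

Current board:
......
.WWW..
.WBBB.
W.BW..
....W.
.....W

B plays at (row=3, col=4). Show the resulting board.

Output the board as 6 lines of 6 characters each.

Answer: ......
.WWW..
.WBBB.
W.BBB.
....W.
.....W

Derivation:
Place B at (3,4); scan 8 dirs for brackets.
Dir NW: first cell 'B' (not opp) -> no flip
Dir N: first cell 'B' (not opp) -> no flip
Dir NE: first cell '.' (not opp) -> no flip
Dir W: opp run (3,3) capped by B -> flip
Dir E: first cell '.' (not opp) -> no flip
Dir SW: first cell '.' (not opp) -> no flip
Dir S: opp run (4,4), next='.' -> no flip
Dir SE: first cell '.' (not opp) -> no flip
All flips: (3,3)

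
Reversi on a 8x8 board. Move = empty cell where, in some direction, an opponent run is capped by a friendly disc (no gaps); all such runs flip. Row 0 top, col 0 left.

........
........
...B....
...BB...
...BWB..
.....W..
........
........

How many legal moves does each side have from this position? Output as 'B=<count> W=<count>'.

-- B to move --
(3,5): no bracket -> illegal
(4,6): no bracket -> illegal
(5,3): no bracket -> illegal
(5,4): flips 1 -> legal
(5,6): no bracket -> illegal
(6,4): no bracket -> illegal
(6,5): flips 1 -> legal
(6,6): flips 2 -> legal
B mobility = 3
-- W to move --
(1,2): no bracket -> illegal
(1,3): no bracket -> illegal
(1,4): no bracket -> illegal
(2,2): flips 1 -> legal
(2,4): flips 1 -> legal
(2,5): no bracket -> illegal
(3,2): no bracket -> illegal
(3,5): flips 1 -> legal
(3,6): no bracket -> illegal
(4,2): flips 1 -> legal
(4,6): flips 1 -> legal
(5,2): no bracket -> illegal
(5,3): no bracket -> illegal
(5,4): no bracket -> illegal
(5,6): no bracket -> illegal
W mobility = 5

Answer: B=3 W=5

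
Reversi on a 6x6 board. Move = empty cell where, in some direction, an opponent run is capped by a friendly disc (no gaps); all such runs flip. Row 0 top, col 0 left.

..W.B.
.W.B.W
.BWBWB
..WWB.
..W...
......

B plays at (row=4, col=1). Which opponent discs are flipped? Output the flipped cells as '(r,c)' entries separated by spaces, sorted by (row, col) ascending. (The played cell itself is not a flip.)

Answer: (3,2)

Derivation:
Dir NW: first cell '.' (not opp) -> no flip
Dir N: first cell '.' (not opp) -> no flip
Dir NE: opp run (3,2) capped by B -> flip
Dir W: first cell '.' (not opp) -> no flip
Dir E: opp run (4,2), next='.' -> no flip
Dir SW: first cell '.' (not opp) -> no flip
Dir S: first cell '.' (not opp) -> no flip
Dir SE: first cell '.' (not opp) -> no flip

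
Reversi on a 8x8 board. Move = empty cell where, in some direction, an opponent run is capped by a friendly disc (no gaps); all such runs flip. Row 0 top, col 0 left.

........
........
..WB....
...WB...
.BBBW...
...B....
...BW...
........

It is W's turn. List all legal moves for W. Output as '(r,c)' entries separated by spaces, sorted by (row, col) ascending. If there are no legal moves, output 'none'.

Answer: (1,3) (2,4) (3,1) (3,5) (4,0) (5,1) (6,2) (7,3)

Derivation:
(1,2): no bracket -> illegal
(1,3): flips 1 -> legal
(1,4): no bracket -> illegal
(2,4): flips 2 -> legal
(2,5): no bracket -> illegal
(3,0): no bracket -> illegal
(3,1): flips 2 -> legal
(3,2): no bracket -> illegal
(3,5): flips 1 -> legal
(4,0): flips 3 -> legal
(4,5): no bracket -> illegal
(5,0): no bracket -> illegal
(5,1): flips 1 -> legal
(5,2): no bracket -> illegal
(5,4): no bracket -> illegal
(6,2): flips 2 -> legal
(7,2): no bracket -> illegal
(7,3): flips 3 -> legal
(7,4): no bracket -> illegal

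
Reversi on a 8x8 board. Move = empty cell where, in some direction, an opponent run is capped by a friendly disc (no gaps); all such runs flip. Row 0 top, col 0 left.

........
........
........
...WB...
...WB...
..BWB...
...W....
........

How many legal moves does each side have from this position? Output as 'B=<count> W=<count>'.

Answer: B=6 W=8

Derivation:
-- B to move --
(2,2): flips 1 -> legal
(2,3): no bracket -> illegal
(2,4): no bracket -> illegal
(3,2): flips 2 -> legal
(4,2): flips 1 -> legal
(6,2): flips 1 -> legal
(6,4): no bracket -> illegal
(7,2): flips 1 -> legal
(7,3): no bracket -> illegal
(7,4): flips 1 -> legal
B mobility = 6
-- W to move --
(2,3): no bracket -> illegal
(2,4): no bracket -> illegal
(2,5): flips 1 -> legal
(3,5): flips 2 -> legal
(4,1): flips 1 -> legal
(4,2): no bracket -> illegal
(4,5): flips 2 -> legal
(5,1): flips 1 -> legal
(5,5): flips 2 -> legal
(6,1): flips 1 -> legal
(6,2): no bracket -> illegal
(6,4): no bracket -> illegal
(6,5): flips 1 -> legal
W mobility = 8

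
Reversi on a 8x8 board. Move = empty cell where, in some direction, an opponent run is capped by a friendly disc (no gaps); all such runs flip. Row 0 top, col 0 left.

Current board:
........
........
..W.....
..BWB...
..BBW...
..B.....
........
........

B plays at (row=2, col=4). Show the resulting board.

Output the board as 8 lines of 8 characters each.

Answer: ........
........
..W.B...
..BBB...
..BBW...
..B.....
........
........

Derivation:
Place B at (2,4); scan 8 dirs for brackets.
Dir NW: first cell '.' (not opp) -> no flip
Dir N: first cell '.' (not opp) -> no flip
Dir NE: first cell '.' (not opp) -> no flip
Dir W: first cell '.' (not opp) -> no flip
Dir E: first cell '.' (not opp) -> no flip
Dir SW: opp run (3,3) capped by B -> flip
Dir S: first cell 'B' (not opp) -> no flip
Dir SE: first cell '.' (not opp) -> no flip
All flips: (3,3)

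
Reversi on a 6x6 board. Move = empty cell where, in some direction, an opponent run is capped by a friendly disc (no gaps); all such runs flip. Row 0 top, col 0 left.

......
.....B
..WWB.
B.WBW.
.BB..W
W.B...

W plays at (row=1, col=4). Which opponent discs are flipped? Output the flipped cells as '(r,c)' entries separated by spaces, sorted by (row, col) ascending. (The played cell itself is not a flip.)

Dir NW: first cell '.' (not opp) -> no flip
Dir N: first cell '.' (not opp) -> no flip
Dir NE: first cell '.' (not opp) -> no flip
Dir W: first cell '.' (not opp) -> no flip
Dir E: opp run (1,5), next=edge -> no flip
Dir SW: first cell 'W' (not opp) -> no flip
Dir S: opp run (2,4) capped by W -> flip
Dir SE: first cell '.' (not opp) -> no flip

Answer: (2,4)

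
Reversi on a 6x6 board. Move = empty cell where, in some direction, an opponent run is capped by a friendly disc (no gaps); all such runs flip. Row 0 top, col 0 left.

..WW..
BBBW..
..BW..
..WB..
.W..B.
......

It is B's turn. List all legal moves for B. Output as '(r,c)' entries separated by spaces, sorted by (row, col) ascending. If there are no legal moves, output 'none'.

(0,1): no bracket -> illegal
(0,4): flips 1 -> legal
(1,4): flips 1 -> legal
(2,1): no bracket -> illegal
(2,4): flips 1 -> legal
(3,0): no bracket -> illegal
(3,1): flips 1 -> legal
(3,4): flips 1 -> legal
(4,0): no bracket -> illegal
(4,2): flips 1 -> legal
(4,3): no bracket -> illegal
(5,0): no bracket -> illegal
(5,1): no bracket -> illegal
(5,2): no bracket -> illegal

Answer: (0,4) (1,4) (2,4) (3,1) (3,4) (4,2)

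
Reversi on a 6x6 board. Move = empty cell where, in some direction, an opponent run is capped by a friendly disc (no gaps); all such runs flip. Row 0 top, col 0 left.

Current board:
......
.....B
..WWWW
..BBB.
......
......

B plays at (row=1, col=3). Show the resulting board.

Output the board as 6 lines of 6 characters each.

Answer: ......
...B.B
..WBWW
..BBB.
......
......

Derivation:
Place B at (1,3); scan 8 dirs for brackets.
Dir NW: first cell '.' (not opp) -> no flip
Dir N: first cell '.' (not opp) -> no flip
Dir NE: first cell '.' (not opp) -> no flip
Dir W: first cell '.' (not opp) -> no flip
Dir E: first cell '.' (not opp) -> no flip
Dir SW: opp run (2,2), next='.' -> no flip
Dir S: opp run (2,3) capped by B -> flip
Dir SE: opp run (2,4), next='.' -> no flip
All flips: (2,3)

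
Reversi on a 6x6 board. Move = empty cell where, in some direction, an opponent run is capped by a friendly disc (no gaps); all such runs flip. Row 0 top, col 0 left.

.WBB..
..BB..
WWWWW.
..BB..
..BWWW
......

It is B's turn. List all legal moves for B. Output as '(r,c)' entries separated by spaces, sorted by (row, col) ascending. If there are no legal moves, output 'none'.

Answer: (0,0) (1,0) (1,1) (1,4) (1,5) (3,0) (3,1) (3,4) (3,5) (5,3) (5,4) (5,5)

Derivation:
(0,0): flips 1 -> legal
(1,0): flips 1 -> legal
(1,1): flips 1 -> legal
(1,4): flips 1 -> legal
(1,5): flips 1 -> legal
(2,5): no bracket -> illegal
(3,0): flips 1 -> legal
(3,1): flips 1 -> legal
(3,4): flips 1 -> legal
(3,5): flips 1 -> legal
(5,2): no bracket -> illegal
(5,3): flips 1 -> legal
(5,4): flips 1 -> legal
(5,5): flips 1 -> legal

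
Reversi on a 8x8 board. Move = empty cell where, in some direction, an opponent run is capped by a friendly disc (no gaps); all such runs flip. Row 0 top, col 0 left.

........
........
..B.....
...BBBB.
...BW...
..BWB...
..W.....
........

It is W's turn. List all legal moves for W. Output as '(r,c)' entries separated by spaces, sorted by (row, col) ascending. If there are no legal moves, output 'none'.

(1,1): flips 2 -> legal
(1,2): no bracket -> illegal
(1,3): no bracket -> illegal
(2,1): no bracket -> illegal
(2,3): flips 2 -> legal
(2,4): flips 1 -> legal
(2,5): no bracket -> illegal
(2,6): flips 1 -> legal
(2,7): no bracket -> illegal
(3,1): no bracket -> illegal
(3,2): no bracket -> illegal
(3,7): no bracket -> illegal
(4,1): no bracket -> illegal
(4,2): flips 2 -> legal
(4,5): no bracket -> illegal
(4,6): no bracket -> illegal
(4,7): no bracket -> illegal
(5,1): flips 1 -> legal
(5,5): flips 1 -> legal
(6,1): no bracket -> illegal
(6,3): no bracket -> illegal
(6,4): flips 1 -> legal
(6,5): no bracket -> illegal

Answer: (1,1) (2,3) (2,4) (2,6) (4,2) (5,1) (5,5) (6,4)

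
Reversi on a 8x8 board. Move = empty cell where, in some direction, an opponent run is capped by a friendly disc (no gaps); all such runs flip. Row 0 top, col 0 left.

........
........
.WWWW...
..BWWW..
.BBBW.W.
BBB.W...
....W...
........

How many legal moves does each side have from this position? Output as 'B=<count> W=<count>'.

Answer: B=9 W=6

Derivation:
-- B to move --
(1,0): flips 1 -> legal
(1,1): no bracket -> illegal
(1,2): flips 1 -> legal
(1,3): flips 2 -> legal
(1,4): flips 1 -> legal
(1,5): flips 2 -> legal
(2,0): no bracket -> illegal
(2,5): flips 1 -> legal
(2,6): no bracket -> illegal
(3,0): no bracket -> illegal
(3,1): no bracket -> illegal
(3,6): flips 3 -> legal
(3,7): no bracket -> illegal
(4,5): flips 1 -> legal
(4,7): no bracket -> illegal
(5,3): no bracket -> illegal
(5,5): no bracket -> illegal
(5,6): no bracket -> illegal
(5,7): no bracket -> illegal
(6,3): no bracket -> illegal
(6,5): flips 1 -> legal
(7,3): no bracket -> illegal
(7,4): no bracket -> illegal
(7,5): no bracket -> illegal
B mobility = 9
-- W to move --
(3,0): no bracket -> illegal
(3,1): flips 1 -> legal
(4,0): flips 3 -> legal
(5,3): flips 1 -> legal
(6,0): flips 2 -> legal
(6,1): flips 2 -> legal
(6,2): flips 3 -> legal
(6,3): no bracket -> illegal
W mobility = 6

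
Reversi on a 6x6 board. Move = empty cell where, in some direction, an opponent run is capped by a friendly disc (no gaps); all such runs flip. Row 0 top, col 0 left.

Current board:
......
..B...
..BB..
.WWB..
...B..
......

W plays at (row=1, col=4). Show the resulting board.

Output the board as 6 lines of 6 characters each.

Answer: ......
..B.W.
..BW..
.WWB..
...B..
......

Derivation:
Place W at (1,4); scan 8 dirs for brackets.
Dir NW: first cell '.' (not opp) -> no flip
Dir N: first cell '.' (not opp) -> no flip
Dir NE: first cell '.' (not opp) -> no flip
Dir W: first cell '.' (not opp) -> no flip
Dir E: first cell '.' (not opp) -> no flip
Dir SW: opp run (2,3) capped by W -> flip
Dir S: first cell '.' (not opp) -> no flip
Dir SE: first cell '.' (not opp) -> no flip
All flips: (2,3)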